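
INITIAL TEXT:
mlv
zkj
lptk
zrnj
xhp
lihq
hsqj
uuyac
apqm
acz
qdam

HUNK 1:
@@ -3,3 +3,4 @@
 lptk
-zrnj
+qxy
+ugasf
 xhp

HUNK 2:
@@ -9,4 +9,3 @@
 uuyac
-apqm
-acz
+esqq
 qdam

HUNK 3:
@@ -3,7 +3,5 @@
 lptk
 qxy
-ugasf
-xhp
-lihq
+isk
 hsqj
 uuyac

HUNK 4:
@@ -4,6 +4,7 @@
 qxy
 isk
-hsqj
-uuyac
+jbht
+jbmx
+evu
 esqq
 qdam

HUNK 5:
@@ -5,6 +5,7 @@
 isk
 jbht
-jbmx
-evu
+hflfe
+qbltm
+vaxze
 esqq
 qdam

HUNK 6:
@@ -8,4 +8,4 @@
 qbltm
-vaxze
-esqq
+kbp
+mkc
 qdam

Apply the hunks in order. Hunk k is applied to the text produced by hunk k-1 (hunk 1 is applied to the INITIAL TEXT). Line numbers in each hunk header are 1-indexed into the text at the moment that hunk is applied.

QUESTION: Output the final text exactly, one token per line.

Hunk 1: at line 3 remove [zrnj] add [qxy,ugasf] -> 12 lines: mlv zkj lptk qxy ugasf xhp lihq hsqj uuyac apqm acz qdam
Hunk 2: at line 9 remove [apqm,acz] add [esqq] -> 11 lines: mlv zkj lptk qxy ugasf xhp lihq hsqj uuyac esqq qdam
Hunk 3: at line 3 remove [ugasf,xhp,lihq] add [isk] -> 9 lines: mlv zkj lptk qxy isk hsqj uuyac esqq qdam
Hunk 4: at line 4 remove [hsqj,uuyac] add [jbht,jbmx,evu] -> 10 lines: mlv zkj lptk qxy isk jbht jbmx evu esqq qdam
Hunk 5: at line 5 remove [jbmx,evu] add [hflfe,qbltm,vaxze] -> 11 lines: mlv zkj lptk qxy isk jbht hflfe qbltm vaxze esqq qdam
Hunk 6: at line 8 remove [vaxze,esqq] add [kbp,mkc] -> 11 lines: mlv zkj lptk qxy isk jbht hflfe qbltm kbp mkc qdam

Answer: mlv
zkj
lptk
qxy
isk
jbht
hflfe
qbltm
kbp
mkc
qdam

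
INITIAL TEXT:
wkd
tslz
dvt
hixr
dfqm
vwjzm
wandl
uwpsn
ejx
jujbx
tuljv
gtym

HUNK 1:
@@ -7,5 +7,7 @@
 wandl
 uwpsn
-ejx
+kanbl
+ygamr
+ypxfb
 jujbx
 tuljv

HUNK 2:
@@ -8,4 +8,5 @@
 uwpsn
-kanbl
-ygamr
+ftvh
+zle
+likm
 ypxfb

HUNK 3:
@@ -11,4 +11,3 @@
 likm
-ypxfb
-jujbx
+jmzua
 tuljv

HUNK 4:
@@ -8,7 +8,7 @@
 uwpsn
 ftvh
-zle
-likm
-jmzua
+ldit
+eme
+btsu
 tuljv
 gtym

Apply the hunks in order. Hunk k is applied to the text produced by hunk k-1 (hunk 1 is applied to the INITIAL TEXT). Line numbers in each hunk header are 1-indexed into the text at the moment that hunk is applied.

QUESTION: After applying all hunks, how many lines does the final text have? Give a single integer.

Answer: 14

Derivation:
Hunk 1: at line 7 remove [ejx] add [kanbl,ygamr,ypxfb] -> 14 lines: wkd tslz dvt hixr dfqm vwjzm wandl uwpsn kanbl ygamr ypxfb jujbx tuljv gtym
Hunk 2: at line 8 remove [kanbl,ygamr] add [ftvh,zle,likm] -> 15 lines: wkd tslz dvt hixr dfqm vwjzm wandl uwpsn ftvh zle likm ypxfb jujbx tuljv gtym
Hunk 3: at line 11 remove [ypxfb,jujbx] add [jmzua] -> 14 lines: wkd tslz dvt hixr dfqm vwjzm wandl uwpsn ftvh zle likm jmzua tuljv gtym
Hunk 4: at line 8 remove [zle,likm,jmzua] add [ldit,eme,btsu] -> 14 lines: wkd tslz dvt hixr dfqm vwjzm wandl uwpsn ftvh ldit eme btsu tuljv gtym
Final line count: 14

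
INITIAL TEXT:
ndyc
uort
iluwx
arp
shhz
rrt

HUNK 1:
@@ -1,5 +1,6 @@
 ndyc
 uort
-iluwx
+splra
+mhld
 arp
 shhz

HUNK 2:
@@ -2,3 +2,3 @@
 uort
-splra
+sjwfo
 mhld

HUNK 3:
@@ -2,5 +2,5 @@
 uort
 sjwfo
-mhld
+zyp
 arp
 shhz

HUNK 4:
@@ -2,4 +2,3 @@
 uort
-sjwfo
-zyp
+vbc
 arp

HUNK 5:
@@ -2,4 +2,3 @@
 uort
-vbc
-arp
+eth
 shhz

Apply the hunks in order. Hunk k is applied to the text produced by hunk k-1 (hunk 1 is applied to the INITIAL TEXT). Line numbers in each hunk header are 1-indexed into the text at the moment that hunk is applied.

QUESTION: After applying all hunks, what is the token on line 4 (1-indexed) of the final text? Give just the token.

Hunk 1: at line 1 remove [iluwx] add [splra,mhld] -> 7 lines: ndyc uort splra mhld arp shhz rrt
Hunk 2: at line 2 remove [splra] add [sjwfo] -> 7 lines: ndyc uort sjwfo mhld arp shhz rrt
Hunk 3: at line 2 remove [mhld] add [zyp] -> 7 lines: ndyc uort sjwfo zyp arp shhz rrt
Hunk 4: at line 2 remove [sjwfo,zyp] add [vbc] -> 6 lines: ndyc uort vbc arp shhz rrt
Hunk 5: at line 2 remove [vbc,arp] add [eth] -> 5 lines: ndyc uort eth shhz rrt
Final line 4: shhz

Answer: shhz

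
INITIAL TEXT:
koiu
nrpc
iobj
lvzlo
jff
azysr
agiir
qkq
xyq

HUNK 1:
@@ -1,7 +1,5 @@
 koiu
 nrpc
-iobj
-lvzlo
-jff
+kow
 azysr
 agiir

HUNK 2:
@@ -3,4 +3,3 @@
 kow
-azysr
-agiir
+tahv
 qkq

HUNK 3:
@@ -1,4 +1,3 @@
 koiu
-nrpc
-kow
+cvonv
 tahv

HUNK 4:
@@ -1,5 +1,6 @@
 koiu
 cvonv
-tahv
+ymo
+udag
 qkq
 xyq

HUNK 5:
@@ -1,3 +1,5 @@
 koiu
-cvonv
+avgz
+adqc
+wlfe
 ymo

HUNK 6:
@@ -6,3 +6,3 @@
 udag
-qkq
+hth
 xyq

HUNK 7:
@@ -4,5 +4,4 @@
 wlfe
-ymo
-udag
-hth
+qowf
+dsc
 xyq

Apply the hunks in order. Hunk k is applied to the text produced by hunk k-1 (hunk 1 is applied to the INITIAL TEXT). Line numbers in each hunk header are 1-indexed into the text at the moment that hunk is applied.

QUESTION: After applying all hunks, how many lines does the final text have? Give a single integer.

Answer: 7

Derivation:
Hunk 1: at line 1 remove [iobj,lvzlo,jff] add [kow] -> 7 lines: koiu nrpc kow azysr agiir qkq xyq
Hunk 2: at line 3 remove [azysr,agiir] add [tahv] -> 6 lines: koiu nrpc kow tahv qkq xyq
Hunk 3: at line 1 remove [nrpc,kow] add [cvonv] -> 5 lines: koiu cvonv tahv qkq xyq
Hunk 4: at line 1 remove [tahv] add [ymo,udag] -> 6 lines: koiu cvonv ymo udag qkq xyq
Hunk 5: at line 1 remove [cvonv] add [avgz,adqc,wlfe] -> 8 lines: koiu avgz adqc wlfe ymo udag qkq xyq
Hunk 6: at line 6 remove [qkq] add [hth] -> 8 lines: koiu avgz adqc wlfe ymo udag hth xyq
Hunk 7: at line 4 remove [ymo,udag,hth] add [qowf,dsc] -> 7 lines: koiu avgz adqc wlfe qowf dsc xyq
Final line count: 7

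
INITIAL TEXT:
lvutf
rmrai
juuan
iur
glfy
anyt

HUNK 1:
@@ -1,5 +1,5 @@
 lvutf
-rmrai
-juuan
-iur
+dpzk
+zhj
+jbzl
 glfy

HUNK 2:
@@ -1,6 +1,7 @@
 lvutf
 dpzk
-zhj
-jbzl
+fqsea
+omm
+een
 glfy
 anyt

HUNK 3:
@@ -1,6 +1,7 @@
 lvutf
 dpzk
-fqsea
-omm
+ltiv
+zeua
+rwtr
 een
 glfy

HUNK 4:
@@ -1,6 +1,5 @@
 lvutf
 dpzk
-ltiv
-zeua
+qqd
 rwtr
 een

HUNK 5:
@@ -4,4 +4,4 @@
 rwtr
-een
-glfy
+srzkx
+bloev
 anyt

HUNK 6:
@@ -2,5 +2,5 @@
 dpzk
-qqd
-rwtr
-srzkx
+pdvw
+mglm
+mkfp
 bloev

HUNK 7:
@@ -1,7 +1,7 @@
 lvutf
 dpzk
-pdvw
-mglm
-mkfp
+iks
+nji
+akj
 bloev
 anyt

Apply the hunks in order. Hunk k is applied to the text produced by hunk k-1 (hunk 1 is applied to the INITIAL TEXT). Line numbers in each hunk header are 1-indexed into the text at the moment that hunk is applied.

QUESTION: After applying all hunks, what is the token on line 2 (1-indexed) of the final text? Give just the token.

Hunk 1: at line 1 remove [rmrai,juuan,iur] add [dpzk,zhj,jbzl] -> 6 lines: lvutf dpzk zhj jbzl glfy anyt
Hunk 2: at line 1 remove [zhj,jbzl] add [fqsea,omm,een] -> 7 lines: lvutf dpzk fqsea omm een glfy anyt
Hunk 3: at line 1 remove [fqsea,omm] add [ltiv,zeua,rwtr] -> 8 lines: lvutf dpzk ltiv zeua rwtr een glfy anyt
Hunk 4: at line 1 remove [ltiv,zeua] add [qqd] -> 7 lines: lvutf dpzk qqd rwtr een glfy anyt
Hunk 5: at line 4 remove [een,glfy] add [srzkx,bloev] -> 7 lines: lvutf dpzk qqd rwtr srzkx bloev anyt
Hunk 6: at line 2 remove [qqd,rwtr,srzkx] add [pdvw,mglm,mkfp] -> 7 lines: lvutf dpzk pdvw mglm mkfp bloev anyt
Hunk 7: at line 1 remove [pdvw,mglm,mkfp] add [iks,nji,akj] -> 7 lines: lvutf dpzk iks nji akj bloev anyt
Final line 2: dpzk

Answer: dpzk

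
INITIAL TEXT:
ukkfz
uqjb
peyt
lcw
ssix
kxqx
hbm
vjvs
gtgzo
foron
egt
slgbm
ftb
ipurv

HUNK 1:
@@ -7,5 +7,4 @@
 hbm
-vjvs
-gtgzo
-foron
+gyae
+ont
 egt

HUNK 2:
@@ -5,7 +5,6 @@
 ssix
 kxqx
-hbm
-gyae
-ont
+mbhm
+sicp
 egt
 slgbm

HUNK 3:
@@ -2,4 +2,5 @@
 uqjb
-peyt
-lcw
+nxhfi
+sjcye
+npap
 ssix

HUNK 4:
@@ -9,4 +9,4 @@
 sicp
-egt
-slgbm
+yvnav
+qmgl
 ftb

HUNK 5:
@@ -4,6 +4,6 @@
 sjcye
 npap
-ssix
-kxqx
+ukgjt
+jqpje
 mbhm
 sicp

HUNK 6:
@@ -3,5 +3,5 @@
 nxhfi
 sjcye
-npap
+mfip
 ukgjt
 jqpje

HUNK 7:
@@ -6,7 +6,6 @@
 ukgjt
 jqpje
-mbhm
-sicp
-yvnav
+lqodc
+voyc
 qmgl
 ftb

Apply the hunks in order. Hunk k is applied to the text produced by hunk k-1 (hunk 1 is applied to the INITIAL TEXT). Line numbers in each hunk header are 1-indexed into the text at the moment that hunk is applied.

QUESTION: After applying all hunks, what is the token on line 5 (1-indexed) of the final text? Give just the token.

Answer: mfip

Derivation:
Hunk 1: at line 7 remove [vjvs,gtgzo,foron] add [gyae,ont] -> 13 lines: ukkfz uqjb peyt lcw ssix kxqx hbm gyae ont egt slgbm ftb ipurv
Hunk 2: at line 5 remove [hbm,gyae,ont] add [mbhm,sicp] -> 12 lines: ukkfz uqjb peyt lcw ssix kxqx mbhm sicp egt slgbm ftb ipurv
Hunk 3: at line 2 remove [peyt,lcw] add [nxhfi,sjcye,npap] -> 13 lines: ukkfz uqjb nxhfi sjcye npap ssix kxqx mbhm sicp egt slgbm ftb ipurv
Hunk 4: at line 9 remove [egt,slgbm] add [yvnav,qmgl] -> 13 lines: ukkfz uqjb nxhfi sjcye npap ssix kxqx mbhm sicp yvnav qmgl ftb ipurv
Hunk 5: at line 4 remove [ssix,kxqx] add [ukgjt,jqpje] -> 13 lines: ukkfz uqjb nxhfi sjcye npap ukgjt jqpje mbhm sicp yvnav qmgl ftb ipurv
Hunk 6: at line 3 remove [npap] add [mfip] -> 13 lines: ukkfz uqjb nxhfi sjcye mfip ukgjt jqpje mbhm sicp yvnav qmgl ftb ipurv
Hunk 7: at line 6 remove [mbhm,sicp,yvnav] add [lqodc,voyc] -> 12 lines: ukkfz uqjb nxhfi sjcye mfip ukgjt jqpje lqodc voyc qmgl ftb ipurv
Final line 5: mfip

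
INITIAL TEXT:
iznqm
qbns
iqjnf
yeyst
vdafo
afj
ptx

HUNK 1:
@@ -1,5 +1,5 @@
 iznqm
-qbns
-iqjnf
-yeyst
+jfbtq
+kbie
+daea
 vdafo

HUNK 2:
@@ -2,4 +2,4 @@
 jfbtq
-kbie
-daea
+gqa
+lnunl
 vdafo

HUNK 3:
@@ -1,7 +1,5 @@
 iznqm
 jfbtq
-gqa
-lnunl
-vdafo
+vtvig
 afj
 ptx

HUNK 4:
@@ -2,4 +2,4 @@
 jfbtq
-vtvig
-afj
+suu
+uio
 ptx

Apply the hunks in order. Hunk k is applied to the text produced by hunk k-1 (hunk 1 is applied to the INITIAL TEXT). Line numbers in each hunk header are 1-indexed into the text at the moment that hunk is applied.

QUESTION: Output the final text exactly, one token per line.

Answer: iznqm
jfbtq
suu
uio
ptx

Derivation:
Hunk 1: at line 1 remove [qbns,iqjnf,yeyst] add [jfbtq,kbie,daea] -> 7 lines: iznqm jfbtq kbie daea vdafo afj ptx
Hunk 2: at line 2 remove [kbie,daea] add [gqa,lnunl] -> 7 lines: iznqm jfbtq gqa lnunl vdafo afj ptx
Hunk 3: at line 1 remove [gqa,lnunl,vdafo] add [vtvig] -> 5 lines: iznqm jfbtq vtvig afj ptx
Hunk 4: at line 2 remove [vtvig,afj] add [suu,uio] -> 5 lines: iznqm jfbtq suu uio ptx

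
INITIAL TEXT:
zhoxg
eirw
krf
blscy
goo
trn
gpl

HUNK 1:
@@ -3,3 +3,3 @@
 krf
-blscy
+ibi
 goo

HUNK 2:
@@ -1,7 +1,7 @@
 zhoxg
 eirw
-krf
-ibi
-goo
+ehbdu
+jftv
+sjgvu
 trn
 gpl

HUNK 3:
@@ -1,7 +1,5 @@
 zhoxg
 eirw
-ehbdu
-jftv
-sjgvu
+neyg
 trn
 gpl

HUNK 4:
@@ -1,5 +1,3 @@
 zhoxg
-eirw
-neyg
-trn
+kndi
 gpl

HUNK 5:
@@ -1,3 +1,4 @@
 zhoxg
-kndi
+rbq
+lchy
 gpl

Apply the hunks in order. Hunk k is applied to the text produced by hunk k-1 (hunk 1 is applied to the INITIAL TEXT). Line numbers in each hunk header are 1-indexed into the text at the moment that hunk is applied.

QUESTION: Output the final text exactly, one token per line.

Hunk 1: at line 3 remove [blscy] add [ibi] -> 7 lines: zhoxg eirw krf ibi goo trn gpl
Hunk 2: at line 1 remove [krf,ibi,goo] add [ehbdu,jftv,sjgvu] -> 7 lines: zhoxg eirw ehbdu jftv sjgvu trn gpl
Hunk 3: at line 1 remove [ehbdu,jftv,sjgvu] add [neyg] -> 5 lines: zhoxg eirw neyg trn gpl
Hunk 4: at line 1 remove [eirw,neyg,trn] add [kndi] -> 3 lines: zhoxg kndi gpl
Hunk 5: at line 1 remove [kndi] add [rbq,lchy] -> 4 lines: zhoxg rbq lchy gpl

Answer: zhoxg
rbq
lchy
gpl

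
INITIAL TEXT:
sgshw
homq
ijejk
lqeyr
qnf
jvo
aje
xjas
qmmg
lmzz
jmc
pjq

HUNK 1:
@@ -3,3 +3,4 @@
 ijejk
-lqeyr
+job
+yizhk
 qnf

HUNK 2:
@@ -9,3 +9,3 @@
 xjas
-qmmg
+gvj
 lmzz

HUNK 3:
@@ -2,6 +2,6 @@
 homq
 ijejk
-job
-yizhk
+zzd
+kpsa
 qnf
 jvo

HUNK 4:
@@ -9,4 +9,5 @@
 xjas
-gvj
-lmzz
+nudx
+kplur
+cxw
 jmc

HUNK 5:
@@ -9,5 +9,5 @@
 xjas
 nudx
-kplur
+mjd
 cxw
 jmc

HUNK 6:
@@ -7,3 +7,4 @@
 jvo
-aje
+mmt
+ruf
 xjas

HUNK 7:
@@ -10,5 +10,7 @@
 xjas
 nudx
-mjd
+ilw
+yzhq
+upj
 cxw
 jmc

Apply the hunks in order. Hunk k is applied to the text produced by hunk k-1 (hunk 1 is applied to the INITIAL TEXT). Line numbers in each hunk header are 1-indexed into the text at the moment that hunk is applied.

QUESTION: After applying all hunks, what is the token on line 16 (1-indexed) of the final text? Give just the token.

Answer: jmc

Derivation:
Hunk 1: at line 3 remove [lqeyr] add [job,yizhk] -> 13 lines: sgshw homq ijejk job yizhk qnf jvo aje xjas qmmg lmzz jmc pjq
Hunk 2: at line 9 remove [qmmg] add [gvj] -> 13 lines: sgshw homq ijejk job yizhk qnf jvo aje xjas gvj lmzz jmc pjq
Hunk 3: at line 2 remove [job,yizhk] add [zzd,kpsa] -> 13 lines: sgshw homq ijejk zzd kpsa qnf jvo aje xjas gvj lmzz jmc pjq
Hunk 4: at line 9 remove [gvj,lmzz] add [nudx,kplur,cxw] -> 14 lines: sgshw homq ijejk zzd kpsa qnf jvo aje xjas nudx kplur cxw jmc pjq
Hunk 5: at line 9 remove [kplur] add [mjd] -> 14 lines: sgshw homq ijejk zzd kpsa qnf jvo aje xjas nudx mjd cxw jmc pjq
Hunk 6: at line 7 remove [aje] add [mmt,ruf] -> 15 lines: sgshw homq ijejk zzd kpsa qnf jvo mmt ruf xjas nudx mjd cxw jmc pjq
Hunk 7: at line 10 remove [mjd] add [ilw,yzhq,upj] -> 17 lines: sgshw homq ijejk zzd kpsa qnf jvo mmt ruf xjas nudx ilw yzhq upj cxw jmc pjq
Final line 16: jmc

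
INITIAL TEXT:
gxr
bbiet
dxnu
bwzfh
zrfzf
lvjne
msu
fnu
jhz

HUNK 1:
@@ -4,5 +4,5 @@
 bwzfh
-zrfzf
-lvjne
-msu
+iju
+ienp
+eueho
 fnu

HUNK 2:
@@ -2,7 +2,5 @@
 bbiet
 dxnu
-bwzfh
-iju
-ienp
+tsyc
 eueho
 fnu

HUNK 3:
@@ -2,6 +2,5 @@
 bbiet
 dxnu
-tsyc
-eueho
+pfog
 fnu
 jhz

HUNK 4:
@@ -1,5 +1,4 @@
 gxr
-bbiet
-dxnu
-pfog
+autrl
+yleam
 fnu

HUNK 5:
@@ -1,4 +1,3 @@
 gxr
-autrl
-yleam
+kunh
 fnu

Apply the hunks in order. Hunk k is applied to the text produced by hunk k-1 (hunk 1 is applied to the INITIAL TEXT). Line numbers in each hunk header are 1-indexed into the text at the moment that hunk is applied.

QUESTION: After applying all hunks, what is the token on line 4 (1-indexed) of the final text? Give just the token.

Answer: jhz

Derivation:
Hunk 1: at line 4 remove [zrfzf,lvjne,msu] add [iju,ienp,eueho] -> 9 lines: gxr bbiet dxnu bwzfh iju ienp eueho fnu jhz
Hunk 2: at line 2 remove [bwzfh,iju,ienp] add [tsyc] -> 7 lines: gxr bbiet dxnu tsyc eueho fnu jhz
Hunk 3: at line 2 remove [tsyc,eueho] add [pfog] -> 6 lines: gxr bbiet dxnu pfog fnu jhz
Hunk 4: at line 1 remove [bbiet,dxnu,pfog] add [autrl,yleam] -> 5 lines: gxr autrl yleam fnu jhz
Hunk 5: at line 1 remove [autrl,yleam] add [kunh] -> 4 lines: gxr kunh fnu jhz
Final line 4: jhz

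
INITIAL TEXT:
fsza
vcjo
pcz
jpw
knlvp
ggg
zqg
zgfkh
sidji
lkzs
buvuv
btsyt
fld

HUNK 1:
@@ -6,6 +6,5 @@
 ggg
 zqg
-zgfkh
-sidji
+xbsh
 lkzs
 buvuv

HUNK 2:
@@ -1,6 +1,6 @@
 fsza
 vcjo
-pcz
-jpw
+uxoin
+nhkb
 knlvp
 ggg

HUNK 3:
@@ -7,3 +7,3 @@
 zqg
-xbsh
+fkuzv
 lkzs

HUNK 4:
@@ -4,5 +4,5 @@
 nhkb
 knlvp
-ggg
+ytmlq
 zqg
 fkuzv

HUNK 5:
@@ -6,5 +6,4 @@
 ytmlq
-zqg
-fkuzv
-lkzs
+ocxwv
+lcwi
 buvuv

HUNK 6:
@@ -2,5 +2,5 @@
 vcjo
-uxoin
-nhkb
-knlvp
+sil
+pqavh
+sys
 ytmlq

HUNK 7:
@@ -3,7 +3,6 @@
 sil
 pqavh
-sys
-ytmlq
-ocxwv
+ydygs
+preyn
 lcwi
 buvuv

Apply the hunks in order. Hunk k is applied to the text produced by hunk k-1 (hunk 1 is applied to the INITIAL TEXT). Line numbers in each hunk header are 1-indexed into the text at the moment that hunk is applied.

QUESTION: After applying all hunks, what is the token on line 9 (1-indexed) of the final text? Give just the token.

Answer: btsyt

Derivation:
Hunk 1: at line 6 remove [zgfkh,sidji] add [xbsh] -> 12 lines: fsza vcjo pcz jpw knlvp ggg zqg xbsh lkzs buvuv btsyt fld
Hunk 2: at line 1 remove [pcz,jpw] add [uxoin,nhkb] -> 12 lines: fsza vcjo uxoin nhkb knlvp ggg zqg xbsh lkzs buvuv btsyt fld
Hunk 3: at line 7 remove [xbsh] add [fkuzv] -> 12 lines: fsza vcjo uxoin nhkb knlvp ggg zqg fkuzv lkzs buvuv btsyt fld
Hunk 4: at line 4 remove [ggg] add [ytmlq] -> 12 lines: fsza vcjo uxoin nhkb knlvp ytmlq zqg fkuzv lkzs buvuv btsyt fld
Hunk 5: at line 6 remove [zqg,fkuzv,lkzs] add [ocxwv,lcwi] -> 11 lines: fsza vcjo uxoin nhkb knlvp ytmlq ocxwv lcwi buvuv btsyt fld
Hunk 6: at line 2 remove [uxoin,nhkb,knlvp] add [sil,pqavh,sys] -> 11 lines: fsza vcjo sil pqavh sys ytmlq ocxwv lcwi buvuv btsyt fld
Hunk 7: at line 3 remove [sys,ytmlq,ocxwv] add [ydygs,preyn] -> 10 lines: fsza vcjo sil pqavh ydygs preyn lcwi buvuv btsyt fld
Final line 9: btsyt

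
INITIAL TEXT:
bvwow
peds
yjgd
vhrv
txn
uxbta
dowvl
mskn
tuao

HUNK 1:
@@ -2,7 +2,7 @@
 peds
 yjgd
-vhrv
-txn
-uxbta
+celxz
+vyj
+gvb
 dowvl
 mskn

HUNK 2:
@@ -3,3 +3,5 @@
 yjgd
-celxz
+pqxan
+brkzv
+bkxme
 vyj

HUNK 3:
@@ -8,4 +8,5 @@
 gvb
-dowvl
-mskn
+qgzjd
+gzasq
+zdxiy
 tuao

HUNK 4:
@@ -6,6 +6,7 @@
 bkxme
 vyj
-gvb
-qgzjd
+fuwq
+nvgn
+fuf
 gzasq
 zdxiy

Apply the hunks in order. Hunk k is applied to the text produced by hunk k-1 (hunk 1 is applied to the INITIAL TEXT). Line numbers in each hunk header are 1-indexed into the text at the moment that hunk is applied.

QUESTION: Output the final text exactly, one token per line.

Answer: bvwow
peds
yjgd
pqxan
brkzv
bkxme
vyj
fuwq
nvgn
fuf
gzasq
zdxiy
tuao

Derivation:
Hunk 1: at line 2 remove [vhrv,txn,uxbta] add [celxz,vyj,gvb] -> 9 lines: bvwow peds yjgd celxz vyj gvb dowvl mskn tuao
Hunk 2: at line 3 remove [celxz] add [pqxan,brkzv,bkxme] -> 11 lines: bvwow peds yjgd pqxan brkzv bkxme vyj gvb dowvl mskn tuao
Hunk 3: at line 8 remove [dowvl,mskn] add [qgzjd,gzasq,zdxiy] -> 12 lines: bvwow peds yjgd pqxan brkzv bkxme vyj gvb qgzjd gzasq zdxiy tuao
Hunk 4: at line 6 remove [gvb,qgzjd] add [fuwq,nvgn,fuf] -> 13 lines: bvwow peds yjgd pqxan brkzv bkxme vyj fuwq nvgn fuf gzasq zdxiy tuao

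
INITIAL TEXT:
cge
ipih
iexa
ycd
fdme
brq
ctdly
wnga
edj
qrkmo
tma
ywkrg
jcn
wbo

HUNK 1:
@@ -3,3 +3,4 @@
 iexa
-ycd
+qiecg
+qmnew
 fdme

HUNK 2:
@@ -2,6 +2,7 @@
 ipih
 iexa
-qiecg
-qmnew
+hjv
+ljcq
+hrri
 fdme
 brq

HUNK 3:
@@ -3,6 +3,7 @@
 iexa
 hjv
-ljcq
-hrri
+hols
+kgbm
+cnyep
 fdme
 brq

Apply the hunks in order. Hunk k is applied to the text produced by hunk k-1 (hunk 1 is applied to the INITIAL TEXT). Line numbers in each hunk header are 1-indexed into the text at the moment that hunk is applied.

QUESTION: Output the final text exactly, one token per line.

Answer: cge
ipih
iexa
hjv
hols
kgbm
cnyep
fdme
brq
ctdly
wnga
edj
qrkmo
tma
ywkrg
jcn
wbo

Derivation:
Hunk 1: at line 3 remove [ycd] add [qiecg,qmnew] -> 15 lines: cge ipih iexa qiecg qmnew fdme brq ctdly wnga edj qrkmo tma ywkrg jcn wbo
Hunk 2: at line 2 remove [qiecg,qmnew] add [hjv,ljcq,hrri] -> 16 lines: cge ipih iexa hjv ljcq hrri fdme brq ctdly wnga edj qrkmo tma ywkrg jcn wbo
Hunk 3: at line 3 remove [ljcq,hrri] add [hols,kgbm,cnyep] -> 17 lines: cge ipih iexa hjv hols kgbm cnyep fdme brq ctdly wnga edj qrkmo tma ywkrg jcn wbo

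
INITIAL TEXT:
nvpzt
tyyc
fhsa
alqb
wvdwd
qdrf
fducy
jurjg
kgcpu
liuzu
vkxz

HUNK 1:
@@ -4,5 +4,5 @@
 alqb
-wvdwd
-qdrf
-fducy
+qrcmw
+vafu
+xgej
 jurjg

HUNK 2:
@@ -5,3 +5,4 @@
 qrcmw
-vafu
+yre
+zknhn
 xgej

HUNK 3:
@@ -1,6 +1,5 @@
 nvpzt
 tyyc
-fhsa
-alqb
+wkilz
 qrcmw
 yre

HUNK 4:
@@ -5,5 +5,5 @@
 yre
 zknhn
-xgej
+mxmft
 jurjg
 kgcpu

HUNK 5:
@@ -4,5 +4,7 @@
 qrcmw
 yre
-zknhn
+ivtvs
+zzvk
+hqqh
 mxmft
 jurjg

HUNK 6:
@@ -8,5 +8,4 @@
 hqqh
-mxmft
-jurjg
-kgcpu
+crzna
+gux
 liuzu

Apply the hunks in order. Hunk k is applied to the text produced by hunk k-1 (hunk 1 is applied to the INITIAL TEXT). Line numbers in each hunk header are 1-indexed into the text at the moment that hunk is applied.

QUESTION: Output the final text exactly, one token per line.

Answer: nvpzt
tyyc
wkilz
qrcmw
yre
ivtvs
zzvk
hqqh
crzna
gux
liuzu
vkxz

Derivation:
Hunk 1: at line 4 remove [wvdwd,qdrf,fducy] add [qrcmw,vafu,xgej] -> 11 lines: nvpzt tyyc fhsa alqb qrcmw vafu xgej jurjg kgcpu liuzu vkxz
Hunk 2: at line 5 remove [vafu] add [yre,zknhn] -> 12 lines: nvpzt tyyc fhsa alqb qrcmw yre zknhn xgej jurjg kgcpu liuzu vkxz
Hunk 3: at line 1 remove [fhsa,alqb] add [wkilz] -> 11 lines: nvpzt tyyc wkilz qrcmw yre zknhn xgej jurjg kgcpu liuzu vkxz
Hunk 4: at line 5 remove [xgej] add [mxmft] -> 11 lines: nvpzt tyyc wkilz qrcmw yre zknhn mxmft jurjg kgcpu liuzu vkxz
Hunk 5: at line 4 remove [zknhn] add [ivtvs,zzvk,hqqh] -> 13 lines: nvpzt tyyc wkilz qrcmw yre ivtvs zzvk hqqh mxmft jurjg kgcpu liuzu vkxz
Hunk 6: at line 8 remove [mxmft,jurjg,kgcpu] add [crzna,gux] -> 12 lines: nvpzt tyyc wkilz qrcmw yre ivtvs zzvk hqqh crzna gux liuzu vkxz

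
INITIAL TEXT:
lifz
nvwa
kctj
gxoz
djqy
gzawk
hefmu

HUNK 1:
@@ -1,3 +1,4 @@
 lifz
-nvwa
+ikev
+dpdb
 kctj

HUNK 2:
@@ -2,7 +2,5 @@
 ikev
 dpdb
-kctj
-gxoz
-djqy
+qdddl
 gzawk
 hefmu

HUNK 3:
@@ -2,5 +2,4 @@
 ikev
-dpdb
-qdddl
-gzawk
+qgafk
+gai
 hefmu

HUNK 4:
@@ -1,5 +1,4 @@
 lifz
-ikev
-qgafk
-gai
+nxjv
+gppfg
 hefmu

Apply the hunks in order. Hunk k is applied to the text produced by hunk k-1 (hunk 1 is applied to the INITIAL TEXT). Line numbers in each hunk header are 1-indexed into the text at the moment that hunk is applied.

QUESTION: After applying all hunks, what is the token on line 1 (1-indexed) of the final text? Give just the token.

Answer: lifz

Derivation:
Hunk 1: at line 1 remove [nvwa] add [ikev,dpdb] -> 8 lines: lifz ikev dpdb kctj gxoz djqy gzawk hefmu
Hunk 2: at line 2 remove [kctj,gxoz,djqy] add [qdddl] -> 6 lines: lifz ikev dpdb qdddl gzawk hefmu
Hunk 3: at line 2 remove [dpdb,qdddl,gzawk] add [qgafk,gai] -> 5 lines: lifz ikev qgafk gai hefmu
Hunk 4: at line 1 remove [ikev,qgafk,gai] add [nxjv,gppfg] -> 4 lines: lifz nxjv gppfg hefmu
Final line 1: lifz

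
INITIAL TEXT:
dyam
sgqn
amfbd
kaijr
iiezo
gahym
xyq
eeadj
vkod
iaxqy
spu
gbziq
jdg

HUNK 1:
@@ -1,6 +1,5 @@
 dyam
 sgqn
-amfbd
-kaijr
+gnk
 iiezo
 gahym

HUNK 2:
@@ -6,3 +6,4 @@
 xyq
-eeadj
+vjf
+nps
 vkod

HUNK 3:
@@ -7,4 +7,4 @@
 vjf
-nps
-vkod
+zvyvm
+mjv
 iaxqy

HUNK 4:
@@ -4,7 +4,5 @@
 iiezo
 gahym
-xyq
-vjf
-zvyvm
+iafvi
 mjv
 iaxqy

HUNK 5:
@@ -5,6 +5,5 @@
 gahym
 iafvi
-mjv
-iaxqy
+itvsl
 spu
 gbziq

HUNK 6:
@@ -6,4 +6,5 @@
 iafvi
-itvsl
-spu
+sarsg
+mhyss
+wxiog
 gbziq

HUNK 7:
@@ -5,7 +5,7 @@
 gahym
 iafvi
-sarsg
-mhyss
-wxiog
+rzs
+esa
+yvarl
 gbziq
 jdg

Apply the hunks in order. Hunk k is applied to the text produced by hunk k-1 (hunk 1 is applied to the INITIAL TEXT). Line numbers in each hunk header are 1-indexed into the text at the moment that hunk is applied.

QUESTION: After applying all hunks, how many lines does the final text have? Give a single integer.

Hunk 1: at line 1 remove [amfbd,kaijr] add [gnk] -> 12 lines: dyam sgqn gnk iiezo gahym xyq eeadj vkod iaxqy spu gbziq jdg
Hunk 2: at line 6 remove [eeadj] add [vjf,nps] -> 13 lines: dyam sgqn gnk iiezo gahym xyq vjf nps vkod iaxqy spu gbziq jdg
Hunk 3: at line 7 remove [nps,vkod] add [zvyvm,mjv] -> 13 lines: dyam sgqn gnk iiezo gahym xyq vjf zvyvm mjv iaxqy spu gbziq jdg
Hunk 4: at line 4 remove [xyq,vjf,zvyvm] add [iafvi] -> 11 lines: dyam sgqn gnk iiezo gahym iafvi mjv iaxqy spu gbziq jdg
Hunk 5: at line 5 remove [mjv,iaxqy] add [itvsl] -> 10 lines: dyam sgqn gnk iiezo gahym iafvi itvsl spu gbziq jdg
Hunk 6: at line 6 remove [itvsl,spu] add [sarsg,mhyss,wxiog] -> 11 lines: dyam sgqn gnk iiezo gahym iafvi sarsg mhyss wxiog gbziq jdg
Hunk 7: at line 5 remove [sarsg,mhyss,wxiog] add [rzs,esa,yvarl] -> 11 lines: dyam sgqn gnk iiezo gahym iafvi rzs esa yvarl gbziq jdg
Final line count: 11

Answer: 11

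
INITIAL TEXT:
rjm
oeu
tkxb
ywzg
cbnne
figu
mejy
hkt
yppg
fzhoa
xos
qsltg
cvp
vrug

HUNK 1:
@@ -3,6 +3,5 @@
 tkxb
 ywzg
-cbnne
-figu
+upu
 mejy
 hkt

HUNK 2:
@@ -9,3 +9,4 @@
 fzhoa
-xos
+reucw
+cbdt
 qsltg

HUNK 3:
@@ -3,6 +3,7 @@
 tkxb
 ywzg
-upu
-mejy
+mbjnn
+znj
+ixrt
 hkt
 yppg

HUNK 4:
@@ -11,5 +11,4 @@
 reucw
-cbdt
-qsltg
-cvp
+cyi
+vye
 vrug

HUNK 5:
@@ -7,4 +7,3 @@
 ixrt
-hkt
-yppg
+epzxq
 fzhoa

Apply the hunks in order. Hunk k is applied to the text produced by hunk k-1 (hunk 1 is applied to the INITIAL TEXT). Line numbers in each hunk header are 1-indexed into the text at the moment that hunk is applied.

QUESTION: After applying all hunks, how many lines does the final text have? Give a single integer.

Answer: 13

Derivation:
Hunk 1: at line 3 remove [cbnne,figu] add [upu] -> 13 lines: rjm oeu tkxb ywzg upu mejy hkt yppg fzhoa xos qsltg cvp vrug
Hunk 2: at line 9 remove [xos] add [reucw,cbdt] -> 14 lines: rjm oeu tkxb ywzg upu mejy hkt yppg fzhoa reucw cbdt qsltg cvp vrug
Hunk 3: at line 3 remove [upu,mejy] add [mbjnn,znj,ixrt] -> 15 lines: rjm oeu tkxb ywzg mbjnn znj ixrt hkt yppg fzhoa reucw cbdt qsltg cvp vrug
Hunk 4: at line 11 remove [cbdt,qsltg,cvp] add [cyi,vye] -> 14 lines: rjm oeu tkxb ywzg mbjnn znj ixrt hkt yppg fzhoa reucw cyi vye vrug
Hunk 5: at line 7 remove [hkt,yppg] add [epzxq] -> 13 lines: rjm oeu tkxb ywzg mbjnn znj ixrt epzxq fzhoa reucw cyi vye vrug
Final line count: 13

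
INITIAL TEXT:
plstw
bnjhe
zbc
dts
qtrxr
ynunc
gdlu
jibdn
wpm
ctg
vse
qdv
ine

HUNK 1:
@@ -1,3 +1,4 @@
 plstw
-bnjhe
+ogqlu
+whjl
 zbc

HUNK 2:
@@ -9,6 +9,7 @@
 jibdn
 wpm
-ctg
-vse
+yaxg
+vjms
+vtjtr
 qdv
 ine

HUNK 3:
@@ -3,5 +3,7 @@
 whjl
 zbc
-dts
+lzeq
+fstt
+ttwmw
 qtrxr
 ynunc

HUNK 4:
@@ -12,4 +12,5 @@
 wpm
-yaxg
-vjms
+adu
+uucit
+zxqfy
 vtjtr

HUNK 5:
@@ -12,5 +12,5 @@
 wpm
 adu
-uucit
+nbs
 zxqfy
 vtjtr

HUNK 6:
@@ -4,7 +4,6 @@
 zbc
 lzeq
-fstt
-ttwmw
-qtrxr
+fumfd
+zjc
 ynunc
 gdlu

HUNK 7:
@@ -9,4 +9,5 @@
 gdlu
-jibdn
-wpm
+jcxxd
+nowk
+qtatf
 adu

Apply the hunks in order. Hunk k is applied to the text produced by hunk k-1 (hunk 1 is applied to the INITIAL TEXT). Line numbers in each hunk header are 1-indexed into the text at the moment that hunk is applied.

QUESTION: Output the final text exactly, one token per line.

Hunk 1: at line 1 remove [bnjhe] add [ogqlu,whjl] -> 14 lines: plstw ogqlu whjl zbc dts qtrxr ynunc gdlu jibdn wpm ctg vse qdv ine
Hunk 2: at line 9 remove [ctg,vse] add [yaxg,vjms,vtjtr] -> 15 lines: plstw ogqlu whjl zbc dts qtrxr ynunc gdlu jibdn wpm yaxg vjms vtjtr qdv ine
Hunk 3: at line 3 remove [dts] add [lzeq,fstt,ttwmw] -> 17 lines: plstw ogqlu whjl zbc lzeq fstt ttwmw qtrxr ynunc gdlu jibdn wpm yaxg vjms vtjtr qdv ine
Hunk 4: at line 12 remove [yaxg,vjms] add [adu,uucit,zxqfy] -> 18 lines: plstw ogqlu whjl zbc lzeq fstt ttwmw qtrxr ynunc gdlu jibdn wpm adu uucit zxqfy vtjtr qdv ine
Hunk 5: at line 12 remove [uucit] add [nbs] -> 18 lines: plstw ogqlu whjl zbc lzeq fstt ttwmw qtrxr ynunc gdlu jibdn wpm adu nbs zxqfy vtjtr qdv ine
Hunk 6: at line 4 remove [fstt,ttwmw,qtrxr] add [fumfd,zjc] -> 17 lines: plstw ogqlu whjl zbc lzeq fumfd zjc ynunc gdlu jibdn wpm adu nbs zxqfy vtjtr qdv ine
Hunk 7: at line 9 remove [jibdn,wpm] add [jcxxd,nowk,qtatf] -> 18 lines: plstw ogqlu whjl zbc lzeq fumfd zjc ynunc gdlu jcxxd nowk qtatf adu nbs zxqfy vtjtr qdv ine

Answer: plstw
ogqlu
whjl
zbc
lzeq
fumfd
zjc
ynunc
gdlu
jcxxd
nowk
qtatf
adu
nbs
zxqfy
vtjtr
qdv
ine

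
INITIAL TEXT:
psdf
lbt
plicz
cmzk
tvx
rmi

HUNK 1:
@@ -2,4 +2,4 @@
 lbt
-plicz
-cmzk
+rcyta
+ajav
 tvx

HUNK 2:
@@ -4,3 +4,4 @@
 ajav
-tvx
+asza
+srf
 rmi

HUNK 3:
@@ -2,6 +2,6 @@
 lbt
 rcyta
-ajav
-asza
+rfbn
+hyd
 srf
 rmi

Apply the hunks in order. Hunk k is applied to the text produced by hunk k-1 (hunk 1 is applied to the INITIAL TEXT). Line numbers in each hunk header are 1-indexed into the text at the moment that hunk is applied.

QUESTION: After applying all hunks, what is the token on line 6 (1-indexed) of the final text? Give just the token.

Hunk 1: at line 2 remove [plicz,cmzk] add [rcyta,ajav] -> 6 lines: psdf lbt rcyta ajav tvx rmi
Hunk 2: at line 4 remove [tvx] add [asza,srf] -> 7 lines: psdf lbt rcyta ajav asza srf rmi
Hunk 3: at line 2 remove [ajav,asza] add [rfbn,hyd] -> 7 lines: psdf lbt rcyta rfbn hyd srf rmi
Final line 6: srf

Answer: srf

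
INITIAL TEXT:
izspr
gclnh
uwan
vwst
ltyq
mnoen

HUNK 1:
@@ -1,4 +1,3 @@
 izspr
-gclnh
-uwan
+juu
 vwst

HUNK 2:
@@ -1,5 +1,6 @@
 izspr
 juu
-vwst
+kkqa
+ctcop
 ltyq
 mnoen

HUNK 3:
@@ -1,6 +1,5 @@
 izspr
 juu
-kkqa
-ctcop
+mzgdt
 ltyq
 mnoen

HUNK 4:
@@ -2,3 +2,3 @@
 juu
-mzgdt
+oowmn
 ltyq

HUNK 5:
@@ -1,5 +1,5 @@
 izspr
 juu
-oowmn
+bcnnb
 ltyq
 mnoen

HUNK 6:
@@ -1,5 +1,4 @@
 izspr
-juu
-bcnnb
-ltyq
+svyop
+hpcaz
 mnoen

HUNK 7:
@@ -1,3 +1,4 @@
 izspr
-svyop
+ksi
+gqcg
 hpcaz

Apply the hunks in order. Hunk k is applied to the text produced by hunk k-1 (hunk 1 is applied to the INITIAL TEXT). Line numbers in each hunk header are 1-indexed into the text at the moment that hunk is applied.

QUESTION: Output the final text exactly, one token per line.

Answer: izspr
ksi
gqcg
hpcaz
mnoen

Derivation:
Hunk 1: at line 1 remove [gclnh,uwan] add [juu] -> 5 lines: izspr juu vwst ltyq mnoen
Hunk 2: at line 1 remove [vwst] add [kkqa,ctcop] -> 6 lines: izspr juu kkqa ctcop ltyq mnoen
Hunk 3: at line 1 remove [kkqa,ctcop] add [mzgdt] -> 5 lines: izspr juu mzgdt ltyq mnoen
Hunk 4: at line 2 remove [mzgdt] add [oowmn] -> 5 lines: izspr juu oowmn ltyq mnoen
Hunk 5: at line 1 remove [oowmn] add [bcnnb] -> 5 lines: izspr juu bcnnb ltyq mnoen
Hunk 6: at line 1 remove [juu,bcnnb,ltyq] add [svyop,hpcaz] -> 4 lines: izspr svyop hpcaz mnoen
Hunk 7: at line 1 remove [svyop] add [ksi,gqcg] -> 5 lines: izspr ksi gqcg hpcaz mnoen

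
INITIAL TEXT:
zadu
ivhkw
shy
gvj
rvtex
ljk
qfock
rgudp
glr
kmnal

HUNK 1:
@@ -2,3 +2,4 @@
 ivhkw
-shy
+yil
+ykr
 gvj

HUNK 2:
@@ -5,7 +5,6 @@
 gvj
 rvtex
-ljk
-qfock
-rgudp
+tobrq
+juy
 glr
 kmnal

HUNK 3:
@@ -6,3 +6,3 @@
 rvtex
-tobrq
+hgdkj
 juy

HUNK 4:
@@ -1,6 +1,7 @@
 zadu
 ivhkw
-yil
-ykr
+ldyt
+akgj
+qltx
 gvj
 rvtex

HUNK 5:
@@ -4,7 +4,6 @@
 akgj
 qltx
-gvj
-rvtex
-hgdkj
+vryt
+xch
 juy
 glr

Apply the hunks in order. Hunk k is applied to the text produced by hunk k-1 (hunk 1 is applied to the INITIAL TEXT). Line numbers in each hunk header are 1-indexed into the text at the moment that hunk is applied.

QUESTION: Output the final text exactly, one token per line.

Hunk 1: at line 2 remove [shy] add [yil,ykr] -> 11 lines: zadu ivhkw yil ykr gvj rvtex ljk qfock rgudp glr kmnal
Hunk 2: at line 5 remove [ljk,qfock,rgudp] add [tobrq,juy] -> 10 lines: zadu ivhkw yil ykr gvj rvtex tobrq juy glr kmnal
Hunk 3: at line 6 remove [tobrq] add [hgdkj] -> 10 lines: zadu ivhkw yil ykr gvj rvtex hgdkj juy glr kmnal
Hunk 4: at line 1 remove [yil,ykr] add [ldyt,akgj,qltx] -> 11 lines: zadu ivhkw ldyt akgj qltx gvj rvtex hgdkj juy glr kmnal
Hunk 5: at line 4 remove [gvj,rvtex,hgdkj] add [vryt,xch] -> 10 lines: zadu ivhkw ldyt akgj qltx vryt xch juy glr kmnal

Answer: zadu
ivhkw
ldyt
akgj
qltx
vryt
xch
juy
glr
kmnal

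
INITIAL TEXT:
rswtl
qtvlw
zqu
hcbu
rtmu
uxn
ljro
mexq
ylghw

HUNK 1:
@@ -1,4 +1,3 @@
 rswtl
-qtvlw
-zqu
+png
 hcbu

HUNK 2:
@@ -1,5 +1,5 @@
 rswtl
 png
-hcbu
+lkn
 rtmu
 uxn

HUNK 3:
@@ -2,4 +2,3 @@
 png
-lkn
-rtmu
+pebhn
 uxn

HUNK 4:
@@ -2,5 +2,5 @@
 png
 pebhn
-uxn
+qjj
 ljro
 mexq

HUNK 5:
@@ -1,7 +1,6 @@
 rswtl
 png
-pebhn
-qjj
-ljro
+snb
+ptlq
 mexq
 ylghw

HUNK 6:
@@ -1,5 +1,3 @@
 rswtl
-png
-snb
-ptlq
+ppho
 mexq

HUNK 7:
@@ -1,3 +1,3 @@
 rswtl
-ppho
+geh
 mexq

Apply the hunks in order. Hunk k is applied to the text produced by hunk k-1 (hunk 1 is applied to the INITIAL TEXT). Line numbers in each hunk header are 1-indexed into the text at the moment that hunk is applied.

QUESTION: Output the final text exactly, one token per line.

Hunk 1: at line 1 remove [qtvlw,zqu] add [png] -> 8 lines: rswtl png hcbu rtmu uxn ljro mexq ylghw
Hunk 2: at line 1 remove [hcbu] add [lkn] -> 8 lines: rswtl png lkn rtmu uxn ljro mexq ylghw
Hunk 3: at line 2 remove [lkn,rtmu] add [pebhn] -> 7 lines: rswtl png pebhn uxn ljro mexq ylghw
Hunk 4: at line 2 remove [uxn] add [qjj] -> 7 lines: rswtl png pebhn qjj ljro mexq ylghw
Hunk 5: at line 1 remove [pebhn,qjj,ljro] add [snb,ptlq] -> 6 lines: rswtl png snb ptlq mexq ylghw
Hunk 6: at line 1 remove [png,snb,ptlq] add [ppho] -> 4 lines: rswtl ppho mexq ylghw
Hunk 7: at line 1 remove [ppho] add [geh] -> 4 lines: rswtl geh mexq ylghw

Answer: rswtl
geh
mexq
ylghw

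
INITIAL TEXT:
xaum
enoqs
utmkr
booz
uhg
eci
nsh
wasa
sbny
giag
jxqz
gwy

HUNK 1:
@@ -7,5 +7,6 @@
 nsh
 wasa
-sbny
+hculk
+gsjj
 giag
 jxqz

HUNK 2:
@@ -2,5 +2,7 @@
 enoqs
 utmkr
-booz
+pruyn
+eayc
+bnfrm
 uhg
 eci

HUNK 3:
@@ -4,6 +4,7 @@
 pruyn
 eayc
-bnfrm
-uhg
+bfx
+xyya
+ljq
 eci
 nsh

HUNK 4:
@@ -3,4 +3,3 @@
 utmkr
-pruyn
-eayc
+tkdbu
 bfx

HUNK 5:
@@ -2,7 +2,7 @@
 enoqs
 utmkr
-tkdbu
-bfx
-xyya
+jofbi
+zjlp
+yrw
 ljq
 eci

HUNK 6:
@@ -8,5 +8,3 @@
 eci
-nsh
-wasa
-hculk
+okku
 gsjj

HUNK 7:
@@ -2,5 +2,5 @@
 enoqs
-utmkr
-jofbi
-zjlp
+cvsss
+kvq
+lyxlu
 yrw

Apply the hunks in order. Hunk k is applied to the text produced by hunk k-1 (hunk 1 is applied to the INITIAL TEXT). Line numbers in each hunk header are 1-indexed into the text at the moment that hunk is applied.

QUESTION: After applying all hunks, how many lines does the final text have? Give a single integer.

Hunk 1: at line 7 remove [sbny] add [hculk,gsjj] -> 13 lines: xaum enoqs utmkr booz uhg eci nsh wasa hculk gsjj giag jxqz gwy
Hunk 2: at line 2 remove [booz] add [pruyn,eayc,bnfrm] -> 15 lines: xaum enoqs utmkr pruyn eayc bnfrm uhg eci nsh wasa hculk gsjj giag jxqz gwy
Hunk 3: at line 4 remove [bnfrm,uhg] add [bfx,xyya,ljq] -> 16 lines: xaum enoqs utmkr pruyn eayc bfx xyya ljq eci nsh wasa hculk gsjj giag jxqz gwy
Hunk 4: at line 3 remove [pruyn,eayc] add [tkdbu] -> 15 lines: xaum enoqs utmkr tkdbu bfx xyya ljq eci nsh wasa hculk gsjj giag jxqz gwy
Hunk 5: at line 2 remove [tkdbu,bfx,xyya] add [jofbi,zjlp,yrw] -> 15 lines: xaum enoqs utmkr jofbi zjlp yrw ljq eci nsh wasa hculk gsjj giag jxqz gwy
Hunk 6: at line 8 remove [nsh,wasa,hculk] add [okku] -> 13 lines: xaum enoqs utmkr jofbi zjlp yrw ljq eci okku gsjj giag jxqz gwy
Hunk 7: at line 2 remove [utmkr,jofbi,zjlp] add [cvsss,kvq,lyxlu] -> 13 lines: xaum enoqs cvsss kvq lyxlu yrw ljq eci okku gsjj giag jxqz gwy
Final line count: 13

Answer: 13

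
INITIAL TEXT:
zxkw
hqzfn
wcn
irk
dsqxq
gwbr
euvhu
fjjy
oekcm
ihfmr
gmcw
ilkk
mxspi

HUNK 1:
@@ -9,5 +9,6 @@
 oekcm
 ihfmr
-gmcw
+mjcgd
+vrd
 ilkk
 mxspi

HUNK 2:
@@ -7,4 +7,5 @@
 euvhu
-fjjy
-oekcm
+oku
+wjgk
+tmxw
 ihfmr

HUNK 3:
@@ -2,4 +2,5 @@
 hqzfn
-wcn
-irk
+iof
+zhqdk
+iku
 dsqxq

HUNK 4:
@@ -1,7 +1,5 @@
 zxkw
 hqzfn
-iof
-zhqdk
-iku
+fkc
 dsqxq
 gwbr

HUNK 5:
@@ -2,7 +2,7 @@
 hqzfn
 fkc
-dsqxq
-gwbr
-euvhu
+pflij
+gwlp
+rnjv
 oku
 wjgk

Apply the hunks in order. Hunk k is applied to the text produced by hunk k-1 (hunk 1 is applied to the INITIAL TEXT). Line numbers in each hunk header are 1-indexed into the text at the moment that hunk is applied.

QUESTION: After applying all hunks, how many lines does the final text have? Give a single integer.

Answer: 14

Derivation:
Hunk 1: at line 9 remove [gmcw] add [mjcgd,vrd] -> 14 lines: zxkw hqzfn wcn irk dsqxq gwbr euvhu fjjy oekcm ihfmr mjcgd vrd ilkk mxspi
Hunk 2: at line 7 remove [fjjy,oekcm] add [oku,wjgk,tmxw] -> 15 lines: zxkw hqzfn wcn irk dsqxq gwbr euvhu oku wjgk tmxw ihfmr mjcgd vrd ilkk mxspi
Hunk 3: at line 2 remove [wcn,irk] add [iof,zhqdk,iku] -> 16 lines: zxkw hqzfn iof zhqdk iku dsqxq gwbr euvhu oku wjgk tmxw ihfmr mjcgd vrd ilkk mxspi
Hunk 4: at line 1 remove [iof,zhqdk,iku] add [fkc] -> 14 lines: zxkw hqzfn fkc dsqxq gwbr euvhu oku wjgk tmxw ihfmr mjcgd vrd ilkk mxspi
Hunk 5: at line 2 remove [dsqxq,gwbr,euvhu] add [pflij,gwlp,rnjv] -> 14 lines: zxkw hqzfn fkc pflij gwlp rnjv oku wjgk tmxw ihfmr mjcgd vrd ilkk mxspi
Final line count: 14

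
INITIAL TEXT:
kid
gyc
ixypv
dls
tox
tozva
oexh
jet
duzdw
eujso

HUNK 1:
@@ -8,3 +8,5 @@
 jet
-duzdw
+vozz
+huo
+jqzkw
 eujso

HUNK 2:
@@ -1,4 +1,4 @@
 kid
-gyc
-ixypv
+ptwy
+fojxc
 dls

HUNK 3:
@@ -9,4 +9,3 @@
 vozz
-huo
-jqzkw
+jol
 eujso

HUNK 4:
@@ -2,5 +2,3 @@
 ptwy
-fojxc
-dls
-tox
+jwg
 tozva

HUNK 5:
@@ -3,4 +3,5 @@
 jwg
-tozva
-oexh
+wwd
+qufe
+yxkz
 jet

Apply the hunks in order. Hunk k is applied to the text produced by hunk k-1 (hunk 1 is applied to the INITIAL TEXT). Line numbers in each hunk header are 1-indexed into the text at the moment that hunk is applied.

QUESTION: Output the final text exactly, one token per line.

Answer: kid
ptwy
jwg
wwd
qufe
yxkz
jet
vozz
jol
eujso

Derivation:
Hunk 1: at line 8 remove [duzdw] add [vozz,huo,jqzkw] -> 12 lines: kid gyc ixypv dls tox tozva oexh jet vozz huo jqzkw eujso
Hunk 2: at line 1 remove [gyc,ixypv] add [ptwy,fojxc] -> 12 lines: kid ptwy fojxc dls tox tozva oexh jet vozz huo jqzkw eujso
Hunk 3: at line 9 remove [huo,jqzkw] add [jol] -> 11 lines: kid ptwy fojxc dls tox tozva oexh jet vozz jol eujso
Hunk 4: at line 2 remove [fojxc,dls,tox] add [jwg] -> 9 lines: kid ptwy jwg tozva oexh jet vozz jol eujso
Hunk 5: at line 3 remove [tozva,oexh] add [wwd,qufe,yxkz] -> 10 lines: kid ptwy jwg wwd qufe yxkz jet vozz jol eujso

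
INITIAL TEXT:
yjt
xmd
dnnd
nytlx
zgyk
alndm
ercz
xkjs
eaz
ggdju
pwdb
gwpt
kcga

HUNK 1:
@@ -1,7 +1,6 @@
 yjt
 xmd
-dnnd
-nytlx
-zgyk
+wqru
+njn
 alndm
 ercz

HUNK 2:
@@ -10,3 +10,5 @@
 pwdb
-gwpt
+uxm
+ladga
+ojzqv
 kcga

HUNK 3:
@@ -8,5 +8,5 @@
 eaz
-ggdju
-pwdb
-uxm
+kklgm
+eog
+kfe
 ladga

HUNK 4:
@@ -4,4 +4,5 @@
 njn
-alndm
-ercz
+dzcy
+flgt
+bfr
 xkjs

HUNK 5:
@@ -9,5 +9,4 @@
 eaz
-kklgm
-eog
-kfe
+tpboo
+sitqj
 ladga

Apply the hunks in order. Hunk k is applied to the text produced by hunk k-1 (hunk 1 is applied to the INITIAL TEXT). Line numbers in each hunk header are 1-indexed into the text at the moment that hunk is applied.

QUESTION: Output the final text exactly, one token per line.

Answer: yjt
xmd
wqru
njn
dzcy
flgt
bfr
xkjs
eaz
tpboo
sitqj
ladga
ojzqv
kcga

Derivation:
Hunk 1: at line 1 remove [dnnd,nytlx,zgyk] add [wqru,njn] -> 12 lines: yjt xmd wqru njn alndm ercz xkjs eaz ggdju pwdb gwpt kcga
Hunk 2: at line 10 remove [gwpt] add [uxm,ladga,ojzqv] -> 14 lines: yjt xmd wqru njn alndm ercz xkjs eaz ggdju pwdb uxm ladga ojzqv kcga
Hunk 3: at line 8 remove [ggdju,pwdb,uxm] add [kklgm,eog,kfe] -> 14 lines: yjt xmd wqru njn alndm ercz xkjs eaz kklgm eog kfe ladga ojzqv kcga
Hunk 4: at line 4 remove [alndm,ercz] add [dzcy,flgt,bfr] -> 15 lines: yjt xmd wqru njn dzcy flgt bfr xkjs eaz kklgm eog kfe ladga ojzqv kcga
Hunk 5: at line 9 remove [kklgm,eog,kfe] add [tpboo,sitqj] -> 14 lines: yjt xmd wqru njn dzcy flgt bfr xkjs eaz tpboo sitqj ladga ojzqv kcga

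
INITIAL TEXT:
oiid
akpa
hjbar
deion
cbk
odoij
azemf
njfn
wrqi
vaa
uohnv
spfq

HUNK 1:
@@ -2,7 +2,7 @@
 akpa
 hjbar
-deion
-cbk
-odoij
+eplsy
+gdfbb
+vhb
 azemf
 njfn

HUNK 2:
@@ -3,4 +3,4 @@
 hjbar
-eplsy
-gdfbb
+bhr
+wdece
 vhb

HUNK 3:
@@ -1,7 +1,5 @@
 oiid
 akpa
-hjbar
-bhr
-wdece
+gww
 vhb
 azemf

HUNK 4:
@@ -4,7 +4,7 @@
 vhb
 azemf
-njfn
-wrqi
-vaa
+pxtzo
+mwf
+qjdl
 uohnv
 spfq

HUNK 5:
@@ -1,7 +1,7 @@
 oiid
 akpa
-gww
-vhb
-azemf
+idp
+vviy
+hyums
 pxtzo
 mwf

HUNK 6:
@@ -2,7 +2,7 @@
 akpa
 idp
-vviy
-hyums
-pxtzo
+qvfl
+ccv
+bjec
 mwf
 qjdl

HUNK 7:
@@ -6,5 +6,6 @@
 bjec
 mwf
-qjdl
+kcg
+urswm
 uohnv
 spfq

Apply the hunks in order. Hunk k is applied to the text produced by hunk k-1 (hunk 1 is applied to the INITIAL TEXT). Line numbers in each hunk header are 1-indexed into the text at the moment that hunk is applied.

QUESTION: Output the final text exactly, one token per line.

Answer: oiid
akpa
idp
qvfl
ccv
bjec
mwf
kcg
urswm
uohnv
spfq

Derivation:
Hunk 1: at line 2 remove [deion,cbk,odoij] add [eplsy,gdfbb,vhb] -> 12 lines: oiid akpa hjbar eplsy gdfbb vhb azemf njfn wrqi vaa uohnv spfq
Hunk 2: at line 3 remove [eplsy,gdfbb] add [bhr,wdece] -> 12 lines: oiid akpa hjbar bhr wdece vhb azemf njfn wrqi vaa uohnv spfq
Hunk 3: at line 1 remove [hjbar,bhr,wdece] add [gww] -> 10 lines: oiid akpa gww vhb azemf njfn wrqi vaa uohnv spfq
Hunk 4: at line 4 remove [njfn,wrqi,vaa] add [pxtzo,mwf,qjdl] -> 10 lines: oiid akpa gww vhb azemf pxtzo mwf qjdl uohnv spfq
Hunk 5: at line 1 remove [gww,vhb,azemf] add [idp,vviy,hyums] -> 10 lines: oiid akpa idp vviy hyums pxtzo mwf qjdl uohnv spfq
Hunk 6: at line 2 remove [vviy,hyums,pxtzo] add [qvfl,ccv,bjec] -> 10 lines: oiid akpa idp qvfl ccv bjec mwf qjdl uohnv spfq
Hunk 7: at line 6 remove [qjdl] add [kcg,urswm] -> 11 lines: oiid akpa idp qvfl ccv bjec mwf kcg urswm uohnv spfq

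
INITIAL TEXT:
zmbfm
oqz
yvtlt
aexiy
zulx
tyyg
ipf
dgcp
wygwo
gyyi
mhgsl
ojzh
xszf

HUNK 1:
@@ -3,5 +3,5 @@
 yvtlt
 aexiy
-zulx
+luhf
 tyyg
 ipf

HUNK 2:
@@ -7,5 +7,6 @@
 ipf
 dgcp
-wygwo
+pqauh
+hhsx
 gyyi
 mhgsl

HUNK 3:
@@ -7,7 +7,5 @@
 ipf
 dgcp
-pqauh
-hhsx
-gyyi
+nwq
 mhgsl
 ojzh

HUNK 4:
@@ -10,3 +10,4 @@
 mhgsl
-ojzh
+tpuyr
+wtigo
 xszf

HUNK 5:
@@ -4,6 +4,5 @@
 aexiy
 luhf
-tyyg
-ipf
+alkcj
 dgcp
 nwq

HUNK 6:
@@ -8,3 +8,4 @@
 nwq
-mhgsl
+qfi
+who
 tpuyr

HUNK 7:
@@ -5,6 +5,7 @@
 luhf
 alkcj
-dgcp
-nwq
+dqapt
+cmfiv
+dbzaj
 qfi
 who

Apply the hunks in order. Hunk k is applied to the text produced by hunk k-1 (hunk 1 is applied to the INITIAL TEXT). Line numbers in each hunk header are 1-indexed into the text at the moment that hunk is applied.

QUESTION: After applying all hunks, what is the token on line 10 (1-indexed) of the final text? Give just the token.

Hunk 1: at line 3 remove [zulx] add [luhf] -> 13 lines: zmbfm oqz yvtlt aexiy luhf tyyg ipf dgcp wygwo gyyi mhgsl ojzh xszf
Hunk 2: at line 7 remove [wygwo] add [pqauh,hhsx] -> 14 lines: zmbfm oqz yvtlt aexiy luhf tyyg ipf dgcp pqauh hhsx gyyi mhgsl ojzh xszf
Hunk 3: at line 7 remove [pqauh,hhsx,gyyi] add [nwq] -> 12 lines: zmbfm oqz yvtlt aexiy luhf tyyg ipf dgcp nwq mhgsl ojzh xszf
Hunk 4: at line 10 remove [ojzh] add [tpuyr,wtigo] -> 13 lines: zmbfm oqz yvtlt aexiy luhf tyyg ipf dgcp nwq mhgsl tpuyr wtigo xszf
Hunk 5: at line 4 remove [tyyg,ipf] add [alkcj] -> 12 lines: zmbfm oqz yvtlt aexiy luhf alkcj dgcp nwq mhgsl tpuyr wtigo xszf
Hunk 6: at line 8 remove [mhgsl] add [qfi,who] -> 13 lines: zmbfm oqz yvtlt aexiy luhf alkcj dgcp nwq qfi who tpuyr wtigo xszf
Hunk 7: at line 5 remove [dgcp,nwq] add [dqapt,cmfiv,dbzaj] -> 14 lines: zmbfm oqz yvtlt aexiy luhf alkcj dqapt cmfiv dbzaj qfi who tpuyr wtigo xszf
Final line 10: qfi

Answer: qfi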